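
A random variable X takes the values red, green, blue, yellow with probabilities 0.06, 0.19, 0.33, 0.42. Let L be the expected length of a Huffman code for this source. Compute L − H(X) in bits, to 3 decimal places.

0.078 bits

Entropy H = −Σ p log₂ p ≈ 1.7522 bits.
Huffman merges: 3/50+19/100→1/4; 1/4+33/100→29/50; 21/50+29/50→1. L = 183/100 ≈ 1.8300.
L − H = 1.8300 − 1.7522 = 0.078 bits.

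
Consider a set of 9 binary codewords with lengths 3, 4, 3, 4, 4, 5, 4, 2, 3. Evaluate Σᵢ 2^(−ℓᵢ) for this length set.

With common denominator 2^5 = 32: Σ 2^(−ℓᵢ) = 4/32 + 2/32 + 4/32 + 2/32 + 2/32 + 1/32 + 2/32 + 8/32 + 4/32 = 29/32 = 0.90625.

0.90625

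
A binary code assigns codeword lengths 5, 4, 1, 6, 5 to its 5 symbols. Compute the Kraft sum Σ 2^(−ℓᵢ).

With common denominator 2^6 = 64: Σ 2^(−ℓᵢ) = 2/64 + 4/64 + 32/64 + 1/64 + 2/64 = 41/64 = 0.640625.

0.640625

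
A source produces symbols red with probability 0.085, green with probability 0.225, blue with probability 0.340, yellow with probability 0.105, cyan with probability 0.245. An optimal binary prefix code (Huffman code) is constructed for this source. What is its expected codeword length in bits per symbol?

2.19 bits/symbol

Repeatedly combine the two least-probable nodes; the expected code length is the sum of the merged weights.
merge 17/200 + 21/200 → 19/100
merge 19/100 + 9/40 → 83/200
merge 49/200 + 17/50 → 117/200
merge 83/200 + 117/200 → 1
L = 19/100 + 83/200 + 117/200 + 1 = 219/100 = 2.19 bits/symbol.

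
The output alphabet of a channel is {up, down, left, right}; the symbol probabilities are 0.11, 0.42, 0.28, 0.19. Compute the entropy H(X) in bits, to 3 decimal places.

H = −Σ pᵢ log₂ pᵢ.
−0.11·log₂(0.11) = 0.3503
−0.42·log₂(0.42) = 0.5256
−0.28·log₂(0.28) = 0.5142
−0.19·log₂(0.19) = 0.4552
Sum ≈ 1.8454 → 1.845 bits.

1.845 bits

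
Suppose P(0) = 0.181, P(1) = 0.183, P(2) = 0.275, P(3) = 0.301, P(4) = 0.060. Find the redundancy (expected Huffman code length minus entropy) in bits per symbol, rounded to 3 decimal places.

0.069 bits

Entropy H = −Σ p log₂ p ≈ 2.1718 bits.
Huffman merges: 3/50+181/1000→241/1000; 183/1000+241/1000→53/125; 11/40+301/1000→72/125; 53/125+72/125→1. L = 2241/1000 ≈ 2.2410.
L − H = 2.2410 − 2.1718 = 0.069 bits.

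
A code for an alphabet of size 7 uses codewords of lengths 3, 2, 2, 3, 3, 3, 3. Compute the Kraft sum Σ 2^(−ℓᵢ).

1.125

With common denominator 2^3 = 8: Σ 2^(−ℓᵢ) = 1/8 + 2/8 + 2/8 + 1/8 + 1/8 + 1/8 + 1/8 = 9/8 = 1.125.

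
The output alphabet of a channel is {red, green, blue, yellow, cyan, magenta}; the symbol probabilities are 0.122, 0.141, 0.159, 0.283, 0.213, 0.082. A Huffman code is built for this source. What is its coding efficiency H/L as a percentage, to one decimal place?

Entropy H = −Σ p log₂ p ≈ 2.4771 bits.
Huffman merges: 41/500+61/500→51/250; 141/1000+159/1000→3/10; 51/250+213/1000→417/1000; 283/1000+3/10→583/1000; 417/1000+583/1000→1. L = 313/125 ≈ 2.5040.
Efficiency = H/L = 2.4771/2.5040 = 98.9%.

98.9%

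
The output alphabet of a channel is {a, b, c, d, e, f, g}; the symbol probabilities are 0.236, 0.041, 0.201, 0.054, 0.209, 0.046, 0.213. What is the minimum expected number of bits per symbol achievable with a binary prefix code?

Repeatedly combine the two least-probable nodes; the expected code length is the sum of the merged weights.
merge 41/1000 + 23/500 → 87/1000
merge 27/500 + 87/1000 → 141/1000
merge 141/1000 + 201/1000 → 171/500
merge 209/1000 + 213/1000 → 211/500
merge 59/250 + 171/500 → 289/500
merge 211/500 + 289/500 → 1
L = 87/1000 + 141/1000 + 171/500 + 211/500 + 289/500 + 1 = 257/100 = 2.57 bits/symbol.

2.57 bits/symbol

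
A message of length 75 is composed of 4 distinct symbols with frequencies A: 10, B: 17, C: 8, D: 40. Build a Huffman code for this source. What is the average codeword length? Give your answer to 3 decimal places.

1.707 bits/symbol

Probabilities are the counts divided by 75.
Repeatedly combine the two least-probable nodes; the expected code length is the sum of the merged weights.
merge 8/75 + 2/15 → 6/25
merge 17/75 + 6/25 → 7/15
merge 7/15 + 8/15 → 1
L = 6/25 + 7/15 + 1 = 128/75 ≈ 1.707 bits/symbol.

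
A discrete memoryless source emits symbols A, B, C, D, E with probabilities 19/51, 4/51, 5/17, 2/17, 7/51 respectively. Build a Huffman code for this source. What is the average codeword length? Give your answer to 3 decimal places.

Repeatedly combine the two least-probable nodes; the expected code length is the sum of the merged weights.
merge 4/51 + 2/17 → 10/51
merge 7/51 + 10/51 → 1/3
merge 5/17 + 1/3 → 32/51
merge 19/51 + 32/51 → 1
L = 10/51 + 1/3 + 32/51 + 1 = 110/51 ≈ 2.157 bits/symbol.

2.157 bits/symbol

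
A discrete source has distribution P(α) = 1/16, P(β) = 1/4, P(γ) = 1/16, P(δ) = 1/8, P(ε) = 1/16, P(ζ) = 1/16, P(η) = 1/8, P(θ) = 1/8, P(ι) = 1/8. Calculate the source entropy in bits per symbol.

3 bits

Each probability is a power of 1/2, so log₂(1/p) is an integer.
H = Σ p·log₂(1/p) = 1/16·4 + 1/4·2 + 1/16·4 + 1/8·3 + 1/16·4 + 1/16·4 + 1/8·3 + 1/8·3 + 1/8·3 = 3 bits.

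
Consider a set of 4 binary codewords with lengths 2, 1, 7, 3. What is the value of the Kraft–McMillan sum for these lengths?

0.8828125

With common denominator 2^7 = 128: Σ 2^(−ℓᵢ) = 32/128 + 64/128 + 1/128 + 16/128 = 113/128 = 0.8828125.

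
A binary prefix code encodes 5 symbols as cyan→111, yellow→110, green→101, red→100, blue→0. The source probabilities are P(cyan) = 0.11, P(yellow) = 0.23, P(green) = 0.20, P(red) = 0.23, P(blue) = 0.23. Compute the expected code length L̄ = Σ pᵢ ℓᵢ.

2.54 bits/symbol

L̄ = Σ pᵢ·ℓᵢ = 0.11·3 + 0.23·3 + 0.20·3 + 0.23·3 + 0.23·1 = 2.54 bits/symbol.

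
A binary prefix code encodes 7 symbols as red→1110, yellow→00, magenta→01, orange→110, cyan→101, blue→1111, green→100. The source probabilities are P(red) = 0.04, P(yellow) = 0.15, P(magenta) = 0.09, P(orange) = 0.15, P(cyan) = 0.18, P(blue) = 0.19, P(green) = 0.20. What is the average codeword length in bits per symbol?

2.99 bits/symbol

L̄ = Σ pᵢ·ℓᵢ = 0.04·4 + 0.15·2 + 0.09·2 + 0.15·3 + 0.18·3 + 0.19·4 + 0.20·3 = 2.99 bits/symbol.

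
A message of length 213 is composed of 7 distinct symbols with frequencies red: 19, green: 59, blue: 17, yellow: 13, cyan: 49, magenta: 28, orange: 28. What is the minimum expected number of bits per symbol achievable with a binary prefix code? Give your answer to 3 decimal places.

Probabilities are the counts divided by 213.
Repeatedly combine the two least-probable nodes; the expected code length is the sum of the merged weights.
merge 13/213 + 17/213 → 10/71
merge 19/213 + 28/213 → 47/213
merge 28/213 + 10/71 → 58/213
merge 47/213 + 49/213 → 32/71
merge 58/213 + 59/213 → 39/71
merge 32/71 + 39/71 → 1
L = 10/71 + 47/213 + 58/213 + 32/71 + 39/71 + 1 = 187/71 ≈ 2.634 bits/symbol.

2.634 bits/symbol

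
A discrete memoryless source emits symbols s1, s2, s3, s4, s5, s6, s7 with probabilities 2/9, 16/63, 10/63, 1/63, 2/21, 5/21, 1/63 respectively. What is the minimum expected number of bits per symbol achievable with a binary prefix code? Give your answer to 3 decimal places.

2.444 bits/symbol

Repeatedly combine the two least-probable nodes; the expected code length is the sum of the merged weights.
merge 1/63 + 1/63 → 2/63
merge 2/63 + 2/21 → 8/63
merge 8/63 + 10/63 → 2/7
merge 2/9 + 5/21 → 29/63
merge 16/63 + 2/7 → 34/63
merge 29/63 + 34/63 → 1
L = 2/63 + 8/63 + 2/7 + 29/63 + 34/63 + 1 = 22/9 ≈ 2.444 bits/symbol.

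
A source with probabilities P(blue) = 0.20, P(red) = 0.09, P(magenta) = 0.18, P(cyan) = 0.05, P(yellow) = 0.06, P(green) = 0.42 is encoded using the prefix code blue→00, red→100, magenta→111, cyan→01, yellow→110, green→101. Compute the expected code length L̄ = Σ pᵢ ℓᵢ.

L̄ = Σ pᵢ·ℓᵢ = 0.20·2 + 0.09·3 + 0.18·3 + 0.05·2 + 0.06·3 + 0.42·3 = 2.75 bits/symbol.

2.75 bits/symbol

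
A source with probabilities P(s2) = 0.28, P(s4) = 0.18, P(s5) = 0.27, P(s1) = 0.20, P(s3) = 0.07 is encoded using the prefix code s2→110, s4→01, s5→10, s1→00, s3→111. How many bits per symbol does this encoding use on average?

L̄ = Σ pᵢ·ℓᵢ = 0.28·3 + 0.18·2 + 0.27·2 + 0.20·2 + 0.07·3 = 2.35 bits/symbol.

2.35 bits/symbol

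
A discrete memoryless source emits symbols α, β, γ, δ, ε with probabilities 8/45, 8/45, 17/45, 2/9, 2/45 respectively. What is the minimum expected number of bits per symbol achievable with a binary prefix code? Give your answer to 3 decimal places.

Repeatedly combine the two least-probable nodes; the expected code length is the sum of the merged weights.
merge 2/45 + 8/45 → 2/9
merge 8/45 + 2/9 → 2/5
merge 2/9 + 17/45 → 3/5
merge 2/5 + 3/5 → 1
L = 2/9 + 2/5 + 3/5 + 1 = 20/9 ≈ 2.222 bits/symbol.

2.222 bits/symbol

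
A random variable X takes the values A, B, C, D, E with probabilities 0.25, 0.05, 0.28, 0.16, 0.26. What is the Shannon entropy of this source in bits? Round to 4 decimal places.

2.1586 bits

H = −Σ pᵢ log₂ pᵢ.
−0.25·log₂(0.25) = 0.5000
−0.05·log₂(0.05) = 0.2161
−0.28·log₂(0.28) = 0.5142
−0.16·log₂(0.16) = 0.4230
−0.26·log₂(0.26) = 0.5053
Sum ≈ 2.1586 → 2.1586 bits.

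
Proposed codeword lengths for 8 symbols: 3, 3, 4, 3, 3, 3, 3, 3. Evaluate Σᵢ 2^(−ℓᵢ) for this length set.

0.9375

With common denominator 2^4 = 16: Σ 2^(−ℓᵢ) = 2/16 + 2/16 + 1/16 + 2/16 + 2/16 + 2/16 + 2/16 + 2/16 = 15/16 = 0.9375.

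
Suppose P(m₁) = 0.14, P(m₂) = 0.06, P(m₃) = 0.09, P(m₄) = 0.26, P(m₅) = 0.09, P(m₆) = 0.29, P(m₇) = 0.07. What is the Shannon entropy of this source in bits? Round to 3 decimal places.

2.558 bits

H = −Σ pᵢ log₂ pᵢ.
−0.14·log₂(0.14) = 0.3971
−0.06·log₂(0.06) = 0.2435
−0.09·log₂(0.09) = 0.3127
−0.26·log₂(0.26) = 0.5053
−0.09·log₂(0.09) = 0.3127
−0.29·log₂(0.29) = 0.5179
−0.07·log₂(0.07) = 0.2686
Sum ≈ 2.5577 → 2.558 bits.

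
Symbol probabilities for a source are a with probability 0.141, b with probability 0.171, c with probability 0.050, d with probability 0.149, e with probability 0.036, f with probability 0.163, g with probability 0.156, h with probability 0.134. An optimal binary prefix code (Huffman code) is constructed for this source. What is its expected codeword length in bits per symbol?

2.915 bits/symbol

Repeatedly combine the two least-probable nodes; the expected code length is the sum of the merged weights.
merge 9/250 + 1/20 → 43/500
merge 43/500 + 67/500 → 11/50
merge 141/1000 + 149/1000 → 29/100
merge 39/250 + 163/1000 → 319/1000
merge 171/1000 + 11/50 → 391/1000
merge 29/100 + 319/1000 → 609/1000
merge 391/1000 + 609/1000 → 1
L = 43/500 + 11/50 + 29/100 + 319/1000 + 391/1000 + 609/1000 + 1 = 583/200 = 2.915 bits/symbol.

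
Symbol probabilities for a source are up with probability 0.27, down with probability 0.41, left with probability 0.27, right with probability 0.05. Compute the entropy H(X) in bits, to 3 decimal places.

H = −Σ pᵢ log₂ pᵢ.
−0.27·log₂(0.27) = 0.5100
−0.41·log₂(0.41) = 0.5274
−0.27·log₂(0.27) = 0.5100
−0.05·log₂(0.05) = 0.2161
Sum ≈ 1.7635 → 1.764 bits.

1.764 bits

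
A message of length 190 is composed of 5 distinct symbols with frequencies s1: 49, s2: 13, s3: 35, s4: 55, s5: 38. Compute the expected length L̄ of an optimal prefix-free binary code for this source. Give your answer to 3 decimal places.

2.253 bits/symbol

Probabilities are the counts divided by 190.
Repeatedly combine the two least-probable nodes; the expected code length is the sum of the merged weights.
merge 13/190 + 7/38 → 24/95
merge 1/5 + 24/95 → 43/95
merge 49/190 + 11/38 → 52/95
merge 43/95 + 52/95 → 1
L = 24/95 + 43/95 + 52/95 + 1 = 214/95 ≈ 2.253 bits/symbol.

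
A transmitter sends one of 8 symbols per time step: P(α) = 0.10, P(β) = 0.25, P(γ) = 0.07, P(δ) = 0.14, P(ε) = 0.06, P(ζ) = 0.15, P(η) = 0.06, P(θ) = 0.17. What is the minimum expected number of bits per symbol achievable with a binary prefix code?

Repeatedly combine the two least-probable nodes; the expected code length is the sum of the merged weights.
merge 3/50 + 3/50 → 3/25
merge 7/100 + 1/10 → 17/100
merge 3/25 + 7/50 → 13/50
merge 3/20 + 17/100 → 8/25
merge 17/100 + 1/4 → 21/50
merge 13/50 + 8/25 → 29/50
merge 21/50 + 29/50 → 1
L = 3/25 + 17/100 + 13/50 + 8/25 + 21/50 + 29/50 + 1 = 287/100 = 2.87 bits/symbol.

2.87 bits/symbol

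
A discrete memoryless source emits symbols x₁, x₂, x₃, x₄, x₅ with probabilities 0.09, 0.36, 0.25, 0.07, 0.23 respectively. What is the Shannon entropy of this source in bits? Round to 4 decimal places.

H = −Σ pᵢ log₂ pᵢ.
−0.09·log₂(0.09) = 0.3127
−0.36·log₂(0.36) = 0.5306
−0.25·log₂(0.25) = 0.5000
−0.07·log₂(0.07) = 0.2686
−0.23·log₂(0.23) = 0.4877
Sum ≈ 2.0995 → 2.0995 bits.

2.0995 bits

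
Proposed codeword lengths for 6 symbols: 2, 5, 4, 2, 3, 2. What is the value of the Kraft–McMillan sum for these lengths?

0.96875

With common denominator 2^5 = 32: Σ 2^(−ℓᵢ) = 8/32 + 1/32 + 2/32 + 8/32 + 4/32 + 8/32 = 31/32 = 0.96875.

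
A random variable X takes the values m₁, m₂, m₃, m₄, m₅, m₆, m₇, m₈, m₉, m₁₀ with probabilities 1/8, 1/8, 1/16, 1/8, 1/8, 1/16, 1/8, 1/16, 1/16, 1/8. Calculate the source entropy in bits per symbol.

3.25 bits

Each probability is a power of 1/2, so log₂(1/p) is an integer.
H = Σ p·log₂(1/p) = 1/8·3 + 1/8·3 + 1/16·4 + 1/8·3 + 1/8·3 + 1/16·4 + 1/8·3 + 1/16·4 + 1/16·4 + 1/8·3 = 3.25 bits.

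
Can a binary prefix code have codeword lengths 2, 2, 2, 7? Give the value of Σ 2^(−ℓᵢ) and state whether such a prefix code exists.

With common denominator 2^7 = 128: Σ 2^(−ℓᵢ) = 32/128 + 32/128 + 32/128 + 1/128 = 97/128 = 0.7578125.
Kraft's inequality requires Σ ≤ 1; here Σ = 0.7578125 ≤ 1, so such a prefix code exists.

0.7578125; yes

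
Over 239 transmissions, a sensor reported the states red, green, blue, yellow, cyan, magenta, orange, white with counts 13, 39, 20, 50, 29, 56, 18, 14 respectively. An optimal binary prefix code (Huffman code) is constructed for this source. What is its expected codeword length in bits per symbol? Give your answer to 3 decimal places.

2.828 bits/symbol

Probabilities are the counts divided by 239.
Repeatedly combine the two least-probable nodes; the expected code length is the sum of the merged weights.
merge 13/239 + 14/239 → 27/239
merge 18/239 + 20/239 → 38/239
merge 27/239 + 29/239 → 56/239
merge 38/239 + 39/239 → 77/239
merge 50/239 + 56/239 → 106/239
merge 56/239 + 77/239 → 133/239
merge 106/239 + 133/239 → 1
L = 27/239 + 38/239 + 56/239 + 77/239 + 106/239 + 133/239 + 1 = 676/239 ≈ 2.828 bits/symbol.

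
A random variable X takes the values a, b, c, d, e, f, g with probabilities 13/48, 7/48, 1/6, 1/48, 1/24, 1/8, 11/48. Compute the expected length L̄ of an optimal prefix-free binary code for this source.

2.5625 bits/symbol

Repeatedly combine the two least-probable nodes; the expected code length is the sum of the merged weights.
merge 1/48 + 1/24 → 1/16
merge 1/16 + 1/8 → 3/16
merge 7/48 + 1/6 → 5/16
merge 3/16 + 11/48 → 5/12
merge 13/48 + 5/16 → 7/12
merge 5/12 + 7/12 → 1
L = 1/16 + 3/16 + 5/16 + 5/12 + 7/12 + 1 = 41/16 = 2.5625 bits/symbol.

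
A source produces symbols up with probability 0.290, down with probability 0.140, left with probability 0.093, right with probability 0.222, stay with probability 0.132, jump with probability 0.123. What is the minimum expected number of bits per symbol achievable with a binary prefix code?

2.488 bits/symbol

Repeatedly combine the two least-probable nodes; the expected code length is the sum of the merged weights.
merge 93/1000 + 123/1000 → 27/125
merge 33/250 + 7/50 → 34/125
merge 27/125 + 111/500 → 219/500
merge 34/125 + 29/100 → 281/500
merge 219/500 + 281/500 → 1
L = 27/125 + 34/125 + 219/500 + 281/500 + 1 = 311/125 = 2.488 bits/symbol.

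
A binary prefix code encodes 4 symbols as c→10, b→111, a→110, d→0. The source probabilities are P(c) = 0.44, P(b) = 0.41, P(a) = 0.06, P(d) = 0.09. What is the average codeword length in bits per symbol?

L̄ = Σ pᵢ·ℓᵢ = 0.44·2 + 0.41·3 + 0.06·3 + 0.09·1 = 2.38 bits/symbol.

2.38 bits/symbol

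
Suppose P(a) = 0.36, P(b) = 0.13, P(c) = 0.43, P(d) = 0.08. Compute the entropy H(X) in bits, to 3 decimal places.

1.728 bits

H = −Σ pᵢ log₂ pᵢ.
−0.36·log₂(0.36) = 0.5306
−0.13·log₂(0.13) = 0.3826
−0.43·log₂(0.43) = 0.5236
−0.08·log₂(0.08) = 0.2915
Sum ≈ 1.7283 → 1.728 bits.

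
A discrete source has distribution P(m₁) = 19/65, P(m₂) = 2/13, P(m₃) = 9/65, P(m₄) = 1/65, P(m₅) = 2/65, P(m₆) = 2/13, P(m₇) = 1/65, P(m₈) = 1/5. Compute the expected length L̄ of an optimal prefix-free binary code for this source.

Repeatedly combine the two least-probable nodes; the expected code length is the sum of the merged weights.
merge 1/65 + 1/65 → 2/65
merge 2/65 + 2/65 → 4/65
merge 4/65 + 9/65 → 1/5
merge 2/13 + 2/13 → 4/13
merge 1/5 + 1/5 → 2/5
merge 19/65 + 4/13 → 3/5
merge 2/5 + 3/5 → 1
L = 2/65 + 4/65 + 1/5 + 4/13 + 2/5 + 3/5 + 1 = 13/5 = 2.6 bits/symbol.

2.6 bits/symbol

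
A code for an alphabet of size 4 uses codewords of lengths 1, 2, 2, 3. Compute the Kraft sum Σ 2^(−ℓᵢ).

1.125

With common denominator 2^3 = 8: Σ 2^(−ℓᵢ) = 4/8 + 2/8 + 2/8 + 1/8 = 9/8 = 1.125.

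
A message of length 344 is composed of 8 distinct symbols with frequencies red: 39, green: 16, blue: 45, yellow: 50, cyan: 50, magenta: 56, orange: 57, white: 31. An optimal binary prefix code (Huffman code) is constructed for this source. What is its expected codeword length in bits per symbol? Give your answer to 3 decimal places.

Probabilities are the counts divided by 344.
Repeatedly combine the two least-probable nodes; the expected code length is the sum of the merged weights.
merge 2/43 + 31/344 → 47/344
merge 39/344 + 45/344 → 21/86
merge 47/344 + 25/172 → 97/344
merge 25/172 + 7/43 → 53/172
merge 57/344 + 21/86 → 141/344
merge 97/344 + 53/172 → 203/344
merge 141/344 + 203/344 → 1
L = 47/344 + 21/86 + 97/344 + 53/172 + 141/344 + 203/344 + 1 = 511/172 ≈ 2.971 bits/symbol.

2.971 bits/symbol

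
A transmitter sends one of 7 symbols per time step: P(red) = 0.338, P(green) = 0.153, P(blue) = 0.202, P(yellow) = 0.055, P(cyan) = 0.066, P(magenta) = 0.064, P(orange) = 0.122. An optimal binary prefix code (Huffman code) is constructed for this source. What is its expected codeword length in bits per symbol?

Repeatedly combine the two least-probable nodes; the expected code length is the sum of the merged weights.
merge 11/200 + 8/125 → 119/1000
merge 33/500 + 119/1000 → 37/200
merge 61/500 + 153/1000 → 11/40
merge 37/200 + 101/500 → 387/1000
merge 11/40 + 169/500 → 613/1000
merge 387/1000 + 613/1000 → 1
L = 119/1000 + 37/200 + 11/40 + 387/1000 + 613/1000 + 1 = 2579/1000 = 2.579 bits/symbol.

2.579 bits/symbol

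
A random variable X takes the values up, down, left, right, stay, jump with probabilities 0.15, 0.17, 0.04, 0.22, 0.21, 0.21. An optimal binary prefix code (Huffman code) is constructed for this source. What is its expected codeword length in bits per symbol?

2.55 bits/symbol

Repeatedly combine the two least-probable nodes; the expected code length is the sum of the merged weights.
merge 1/25 + 3/20 → 19/100
merge 17/100 + 19/100 → 9/25
merge 21/100 + 21/100 → 21/50
merge 11/50 + 9/25 → 29/50
merge 21/50 + 29/50 → 1
L = 19/100 + 9/25 + 21/50 + 29/50 + 1 = 51/20 = 2.55 bits/symbol.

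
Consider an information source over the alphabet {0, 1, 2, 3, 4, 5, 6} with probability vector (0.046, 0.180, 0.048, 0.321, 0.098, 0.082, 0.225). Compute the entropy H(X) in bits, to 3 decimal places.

H = −Σ pᵢ log₂ pᵢ.
−0.046·log₂(0.046) = 0.2043
−0.180·log₂(0.180) = 0.4453
−0.048·log₂(0.048) = 0.2103
−0.321·log₂(0.321) = 0.5262
−0.098·log₂(0.098) = 0.3284
−0.082·log₂(0.082) = 0.2959
−0.225·log₂(0.225) = 0.4842
Sum ≈ 2.4946 → 2.495 bits.

2.495 bits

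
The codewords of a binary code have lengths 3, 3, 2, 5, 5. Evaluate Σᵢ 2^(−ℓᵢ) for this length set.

With common denominator 2^5 = 32: Σ 2^(−ℓᵢ) = 4/32 + 4/32 + 8/32 + 1/32 + 1/32 = 18/32 = 0.5625.

0.5625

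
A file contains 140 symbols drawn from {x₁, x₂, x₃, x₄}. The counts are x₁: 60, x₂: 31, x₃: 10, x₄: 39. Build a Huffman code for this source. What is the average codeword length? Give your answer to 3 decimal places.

1.864 bits/symbol

Probabilities are the counts divided by 140.
Repeatedly combine the two least-probable nodes; the expected code length is the sum of the merged weights.
merge 1/14 + 31/140 → 41/140
merge 39/140 + 41/140 → 4/7
merge 3/7 + 4/7 → 1
L = 41/140 + 4/7 + 1 = 261/140 ≈ 1.864 bits/symbol.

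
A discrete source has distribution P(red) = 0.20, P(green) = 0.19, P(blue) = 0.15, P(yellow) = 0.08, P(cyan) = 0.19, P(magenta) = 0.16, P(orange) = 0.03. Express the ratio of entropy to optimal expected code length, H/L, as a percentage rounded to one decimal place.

97.5%

Entropy H = −Σ p log₂ p ≈ 2.6517 bits.
Huffman merges: 3/100+2/25→11/100; 11/100+3/20→13/50; 4/25+19/100→7/20; 19/100+1/5→39/100; 13/50+7/20→61/100; 39/100+61/100→1. L = 68/25 ≈ 2.7200.
Efficiency = H/L = 2.6517/2.7200 = 97.5%.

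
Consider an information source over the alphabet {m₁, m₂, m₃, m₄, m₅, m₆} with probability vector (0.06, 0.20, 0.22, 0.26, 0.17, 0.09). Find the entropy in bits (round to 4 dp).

2.4410 bits

H = −Σ pᵢ log₂ pᵢ.
−0.06·log₂(0.06) = 0.2435
−0.20·log₂(0.20) = 0.4644
−0.22·log₂(0.22) = 0.4806
−0.26·log₂(0.26) = 0.5053
−0.17·log₂(0.17) = 0.4346
−0.09·log₂(0.09) = 0.3127
Sum ≈ 2.4410 → 2.4410 bits.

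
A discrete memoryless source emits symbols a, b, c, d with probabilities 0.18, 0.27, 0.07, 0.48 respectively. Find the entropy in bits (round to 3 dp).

H = −Σ pᵢ log₂ pᵢ.
−0.18·log₂(0.18) = 0.4453
−0.27·log₂(0.27) = 0.5100
−0.07·log₂(0.07) = 0.2686
−0.48·log₂(0.48) = 0.5083
Sum ≈ 1.7322 → 1.732 bits.

1.732 bits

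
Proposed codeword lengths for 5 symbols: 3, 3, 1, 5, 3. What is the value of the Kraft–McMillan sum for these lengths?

With common denominator 2^5 = 32: Σ 2^(−ℓᵢ) = 4/32 + 4/32 + 16/32 + 1/32 + 4/32 = 29/32 = 0.90625.

0.90625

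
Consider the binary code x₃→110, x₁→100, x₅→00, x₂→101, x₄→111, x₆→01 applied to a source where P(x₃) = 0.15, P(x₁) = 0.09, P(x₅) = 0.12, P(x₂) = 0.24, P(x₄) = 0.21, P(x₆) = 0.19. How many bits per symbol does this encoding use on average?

L̄ = Σ pᵢ·ℓᵢ = 0.15·3 + 0.09·3 + 0.12·2 + 0.24·3 + 0.21·3 + 0.19·2 = 2.69 bits/symbol.

2.69 bits/symbol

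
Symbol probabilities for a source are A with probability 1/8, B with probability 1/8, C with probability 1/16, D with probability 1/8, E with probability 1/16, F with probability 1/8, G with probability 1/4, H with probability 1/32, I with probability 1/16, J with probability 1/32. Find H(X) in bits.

Each probability is a power of 1/2, so log₂(1/p) is an integer.
H = Σ p·log₂(1/p) = 1/8·3 + 1/8·3 + 1/16·4 + 1/8·3 + 1/16·4 + 1/8·3 + 1/4·2 + 1/32·5 + 1/16·4 + 1/32·5 = 3.0625 bits.

3.0625 bits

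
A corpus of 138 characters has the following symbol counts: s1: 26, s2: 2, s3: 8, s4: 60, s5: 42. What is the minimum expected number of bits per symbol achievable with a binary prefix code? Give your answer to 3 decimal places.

Probabilities are the counts divided by 138.
Repeatedly combine the two least-probable nodes; the expected code length is the sum of the merged weights.
merge 1/69 + 4/69 → 5/69
merge 5/69 + 13/69 → 6/23
merge 6/23 + 7/23 → 13/23
merge 10/23 + 13/23 → 1
L = 5/69 + 6/23 + 13/23 + 1 = 131/69 ≈ 1.899 bits/symbol.

1.899 bits/symbol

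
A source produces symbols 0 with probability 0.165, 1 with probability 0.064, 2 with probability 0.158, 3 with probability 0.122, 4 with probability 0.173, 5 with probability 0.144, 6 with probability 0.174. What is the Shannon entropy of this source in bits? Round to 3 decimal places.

H = −Σ pᵢ log₂ pᵢ.
−0.165·log₂(0.165) = 0.4289
−0.064·log₂(0.064) = 0.2538
−0.158·log₂(0.158) = 0.4206
−0.122·log₂(0.122) = 0.3703
−0.173·log₂(0.173) = 0.4379
−0.144·log₂(0.144) = 0.4026
−0.174·log₂(0.174) = 0.4390
Sum ≈ 2.7531 → 2.753 bits.

2.753 bits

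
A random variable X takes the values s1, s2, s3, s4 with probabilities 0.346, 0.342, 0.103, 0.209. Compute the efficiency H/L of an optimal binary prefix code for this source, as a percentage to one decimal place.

95.1%

Entropy H = −Σ p log₂ p ≈ 1.8689 bits.
Huffman merges: 103/1000+209/1000→39/125; 39/125+171/500→327/500; 173/500+327/500→1. L = 983/500 ≈ 1.9660.
Efficiency = H/L = 1.8689/1.9660 = 95.1%.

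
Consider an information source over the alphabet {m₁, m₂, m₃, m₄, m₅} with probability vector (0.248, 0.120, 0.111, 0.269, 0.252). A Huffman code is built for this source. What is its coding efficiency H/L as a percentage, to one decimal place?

Entropy H = −Σ p log₂ p ≈ 2.2286 bits.
Huffman merges: 111/1000+3/25→231/1000; 231/1000+31/125→479/1000; 63/250+269/1000→521/1000; 479/1000+521/1000→1. L = 2231/1000 ≈ 2.2310.
Efficiency = H/L = 2.2286/2.2310 = 99.9%.

99.9%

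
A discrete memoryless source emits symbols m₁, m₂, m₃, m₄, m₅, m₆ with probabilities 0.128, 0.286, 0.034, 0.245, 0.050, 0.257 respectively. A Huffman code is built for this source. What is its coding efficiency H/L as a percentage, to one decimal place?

Entropy H = −Σ p log₂ p ≈ 2.2790 bits.
Huffman merges: 17/500+1/20→21/250; 21/250+16/125→53/250; 53/250+49/200→457/1000; 257/1000+143/500→543/1000; 457/1000+543/1000→1. L = 287/125 ≈ 2.2960.
Efficiency = H/L = 2.2790/2.2960 = 99.3%.

99.3%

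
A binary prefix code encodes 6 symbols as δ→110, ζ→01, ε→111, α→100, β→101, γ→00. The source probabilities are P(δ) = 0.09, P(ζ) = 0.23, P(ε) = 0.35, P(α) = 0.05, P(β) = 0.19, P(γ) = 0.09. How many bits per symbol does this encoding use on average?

2.68 bits/symbol

L̄ = Σ pᵢ·ℓᵢ = 0.09·3 + 0.23·2 + 0.35·3 + 0.05·3 + 0.19·3 + 0.09·2 = 2.68 bits/symbol.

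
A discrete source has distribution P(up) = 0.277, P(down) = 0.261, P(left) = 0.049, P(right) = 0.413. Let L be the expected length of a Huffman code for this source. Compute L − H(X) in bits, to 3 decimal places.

Entropy H = −Σ p log₂ p ≈ 1.7589 bits.
Huffman merges: 49/1000+261/1000→31/100; 277/1000+31/100→587/1000; 413/1000+587/1000→1. L = 1897/1000 ≈ 1.8970.
L − H = 1.8970 − 1.7589 = 0.138 bits.

0.138 bits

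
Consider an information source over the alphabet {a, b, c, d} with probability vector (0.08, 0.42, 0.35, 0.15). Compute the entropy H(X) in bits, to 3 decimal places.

H = −Σ pᵢ log₂ pᵢ.
−0.08·log₂(0.08) = 0.2915
−0.42·log₂(0.42) = 0.5256
−0.35·log₂(0.35) = 0.5301
−0.15·log₂(0.15) = 0.4105
Sum ≈ 1.7578 → 1.758 bits.

1.758 bits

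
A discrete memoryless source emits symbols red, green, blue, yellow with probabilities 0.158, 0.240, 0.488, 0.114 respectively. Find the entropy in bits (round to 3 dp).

H = −Σ pᵢ log₂ pᵢ.
−0.158·log₂(0.158) = 0.4206
−0.240·log₂(0.240) = 0.4941
−0.488·log₂(0.488) = 0.5051
−0.114·log₂(0.114) = 0.3571
Sum ≈ 1.7770 → 1.777 bits.

1.777 bits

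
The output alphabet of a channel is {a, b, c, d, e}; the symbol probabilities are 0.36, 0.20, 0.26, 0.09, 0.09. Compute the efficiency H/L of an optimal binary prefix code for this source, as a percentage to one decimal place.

97.5%

Entropy H = −Σ p log₂ p ≈ 2.1256 bits.
Huffman merges: 9/100+9/100→9/50; 9/50+1/5→19/50; 13/50+9/25→31/50; 19/50+31/50→1. L = 109/50 ≈ 2.1800.
Efficiency = H/L = 2.1256/2.1800 = 97.5%.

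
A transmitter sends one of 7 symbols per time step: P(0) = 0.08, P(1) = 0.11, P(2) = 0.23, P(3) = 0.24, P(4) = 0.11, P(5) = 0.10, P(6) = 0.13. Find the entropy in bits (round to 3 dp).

2.689 bits

H = −Σ pᵢ log₂ pᵢ.
−0.08·log₂(0.08) = 0.2915
−0.11·log₂(0.11) = 0.3503
−0.23·log₂(0.23) = 0.4877
−0.24·log₂(0.24) = 0.4941
−0.11·log₂(0.11) = 0.3503
−0.10·log₂(0.10) = 0.3322
−0.13·log₂(0.13) = 0.3826
Sum ≈ 2.6887 → 2.689 bits.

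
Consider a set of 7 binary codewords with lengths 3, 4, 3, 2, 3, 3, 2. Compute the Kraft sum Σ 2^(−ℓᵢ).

1.0625

With common denominator 2^4 = 16: Σ 2^(−ℓᵢ) = 2/16 + 1/16 + 2/16 + 4/16 + 2/16 + 2/16 + 4/16 = 17/16 = 1.0625.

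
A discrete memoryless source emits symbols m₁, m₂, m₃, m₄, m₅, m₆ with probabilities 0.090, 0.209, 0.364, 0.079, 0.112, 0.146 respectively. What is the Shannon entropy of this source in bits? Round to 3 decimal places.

H = −Σ pᵢ log₂ pᵢ.
−0.090·log₂(0.090) = 0.3127
−0.209·log₂(0.209) = 0.4720
−0.364·log₂(0.364) = 0.5307
−0.079·log₂(0.079) = 0.2893
−0.112·log₂(0.112) = 0.3537
−0.146·log₂(0.146) = 0.4053
Sum ≈ 2.3637 → 2.364 bits.

2.364 bits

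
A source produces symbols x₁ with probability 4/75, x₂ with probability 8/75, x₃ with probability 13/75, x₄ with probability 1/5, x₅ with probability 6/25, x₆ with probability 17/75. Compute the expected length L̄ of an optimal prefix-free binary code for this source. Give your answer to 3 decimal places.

2.493 bits/symbol

Repeatedly combine the two least-probable nodes; the expected code length is the sum of the merged weights.
merge 4/75 + 8/75 → 4/25
merge 4/25 + 13/75 → 1/3
merge 1/5 + 17/75 → 32/75
merge 6/25 + 1/3 → 43/75
merge 32/75 + 43/75 → 1
L = 4/25 + 1/3 + 32/75 + 43/75 + 1 = 187/75 ≈ 2.493 bits/symbol.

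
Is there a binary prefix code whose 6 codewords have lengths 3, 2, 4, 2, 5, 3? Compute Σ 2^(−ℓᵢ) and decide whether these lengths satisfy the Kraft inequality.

0.84375; yes

With common denominator 2^5 = 32: Σ 2^(−ℓᵢ) = 4/32 + 8/32 + 2/32 + 8/32 + 1/32 + 4/32 = 27/32 = 0.84375.
Kraft's inequality requires Σ ≤ 1; here Σ = 0.84375 ≤ 1, so such a prefix code exists.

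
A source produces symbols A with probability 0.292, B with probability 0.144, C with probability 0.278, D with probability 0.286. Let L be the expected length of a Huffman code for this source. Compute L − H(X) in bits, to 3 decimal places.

Entropy H = −Σ p log₂ p ≈ 1.9511 bits.
Huffman merges: 18/125+139/500→211/500; 143/500+73/250→289/500; 211/500+289/500→1. L = 2 ≈ 2.0000.
L − H = 2.0000 − 1.9511 = 0.049 bits.

0.049 bits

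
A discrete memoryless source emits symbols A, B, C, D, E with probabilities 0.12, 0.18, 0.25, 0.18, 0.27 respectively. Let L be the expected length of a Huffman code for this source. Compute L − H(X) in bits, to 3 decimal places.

0.032 bits

Entropy H = −Σ p log₂ p ≈ 2.2677 bits.
Huffman merges: 3/25+9/50→3/10; 9/50+1/4→43/100; 27/100+3/10→57/100; 43/100+57/100→1. L = 23/10 ≈ 2.3000.
L − H = 2.3000 − 2.2677 = 0.032 bits.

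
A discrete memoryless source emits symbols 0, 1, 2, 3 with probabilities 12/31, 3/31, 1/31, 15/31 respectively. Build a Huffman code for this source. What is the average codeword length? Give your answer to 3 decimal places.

Repeatedly combine the two least-probable nodes; the expected code length is the sum of the merged weights.
merge 1/31 + 3/31 → 4/31
merge 4/31 + 12/31 → 16/31
merge 15/31 + 16/31 → 1
L = 4/31 + 16/31 + 1 = 51/31 ≈ 1.645 bits/symbol.

1.645 bits/symbol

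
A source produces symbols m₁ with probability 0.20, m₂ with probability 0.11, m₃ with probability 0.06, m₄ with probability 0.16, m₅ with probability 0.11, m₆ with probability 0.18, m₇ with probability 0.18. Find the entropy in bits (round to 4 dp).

2.7221 bits

H = −Σ pᵢ log₂ pᵢ.
−0.20·log₂(0.20) = 0.4644
−0.11·log₂(0.11) = 0.3503
−0.06·log₂(0.06) = 0.2435
−0.16·log₂(0.16) = 0.4230
−0.11·log₂(0.11) = 0.3503
−0.18·log₂(0.18) = 0.4453
−0.18·log₂(0.18) = 0.4453
Sum ≈ 2.7221 → 2.7221 bits.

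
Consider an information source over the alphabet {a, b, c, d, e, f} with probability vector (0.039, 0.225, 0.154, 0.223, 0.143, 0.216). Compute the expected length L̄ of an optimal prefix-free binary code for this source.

Repeatedly combine the two least-probable nodes; the expected code length is the sum of the merged weights.
merge 39/1000 + 143/1000 → 91/500
merge 77/500 + 91/500 → 42/125
merge 27/125 + 223/1000 → 439/1000
merge 9/40 + 42/125 → 561/1000
merge 439/1000 + 561/1000 → 1
L = 91/500 + 42/125 + 439/1000 + 561/1000 + 1 = 1259/500 = 2.518 bits/symbol.

2.518 bits/symbol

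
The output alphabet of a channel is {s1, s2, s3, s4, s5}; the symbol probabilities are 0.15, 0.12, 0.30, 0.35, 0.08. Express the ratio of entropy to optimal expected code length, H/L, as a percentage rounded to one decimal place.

Entropy H = −Σ p log₂ p ≈ 2.1203 bits.
Huffman merges: 2/25+3/25→1/5; 3/20+1/5→7/20; 3/10+7/20→13/20; 7/20+13/20→1. L = 11/5 ≈ 2.2000.
Efficiency = H/L = 2.1203/2.2000 = 96.4%.

96.4%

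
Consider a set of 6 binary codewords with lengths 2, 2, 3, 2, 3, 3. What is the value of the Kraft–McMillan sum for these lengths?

With common denominator 2^3 = 8: Σ 2^(−ℓᵢ) = 2/8 + 2/8 + 1/8 + 2/8 + 1/8 + 1/8 = 9/8 = 1.125.

1.125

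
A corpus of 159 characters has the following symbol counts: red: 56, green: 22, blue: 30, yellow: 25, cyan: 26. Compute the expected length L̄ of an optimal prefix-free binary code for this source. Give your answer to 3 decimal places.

Probabilities are the counts divided by 159.
Repeatedly combine the two least-probable nodes; the expected code length is the sum of the merged weights.
merge 22/159 + 25/159 → 47/159
merge 26/159 + 10/53 → 56/159
merge 47/159 + 56/159 → 103/159
merge 56/159 + 103/159 → 1
L = 47/159 + 56/159 + 103/159 + 1 = 365/159 ≈ 2.296 bits/symbol.

2.296 bits/symbol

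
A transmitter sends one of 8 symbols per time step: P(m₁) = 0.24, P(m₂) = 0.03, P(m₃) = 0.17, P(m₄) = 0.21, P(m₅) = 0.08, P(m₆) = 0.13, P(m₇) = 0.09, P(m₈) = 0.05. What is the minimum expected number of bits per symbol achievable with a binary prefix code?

2.79 bits/symbol

Repeatedly combine the two least-probable nodes; the expected code length is the sum of the merged weights.
merge 3/100 + 1/20 → 2/25
merge 2/25 + 2/25 → 4/25
merge 9/100 + 13/100 → 11/50
merge 4/25 + 17/100 → 33/100
merge 21/100 + 11/50 → 43/100
merge 6/25 + 33/100 → 57/100
merge 43/100 + 57/100 → 1
L = 2/25 + 4/25 + 11/50 + 33/100 + 43/100 + 57/100 + 1 = 279/100 = 2.79 bits/symbol.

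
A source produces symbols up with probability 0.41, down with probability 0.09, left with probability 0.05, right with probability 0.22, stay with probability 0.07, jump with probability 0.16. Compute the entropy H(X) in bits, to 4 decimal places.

2.2283 bits

H = −Σ pᵢ log₂ pᵢ.
−0.41·log₂(0.41) = 0.5274
−0.09·log₂(0.09) = 0.3127
−0.05·log₂(0.05) = 0.2161
−0.22·log₂(0.22) = 0.4806
−0.07·log₂(0.07) = 0.2686
−0.16·log₂(0.16) = 0.4230
Sum ≈ 2.2283 → 2.2283 bits.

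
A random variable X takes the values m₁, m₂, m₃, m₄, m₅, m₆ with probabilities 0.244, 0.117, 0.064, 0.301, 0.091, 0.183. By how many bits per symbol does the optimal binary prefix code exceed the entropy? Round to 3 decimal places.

0.030 bits

Entropy H = −Σ p log₂ p ≈ 2.3969 bits.
Huffman merges: 8/125+91/1000→31/200; 117/1000+31/200→34/125; 183/1000+61/250→427/1000; 34/125+301/1000→573/1000; 427/1000+573/1000→1. L = 2427/1000 ≈ 2.4270.
L − H = 2.4270 − 2.3969 = 0.030 bits.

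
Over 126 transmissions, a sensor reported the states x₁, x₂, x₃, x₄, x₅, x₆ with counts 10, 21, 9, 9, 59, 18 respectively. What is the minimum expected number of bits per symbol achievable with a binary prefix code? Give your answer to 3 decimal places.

2.206 bits/symbol

Probabilities are the counts divided by 126.
Repeatedly combine the two least-probable nodes; the expected code length is the sum of the merged weights.
merge 1/14 + 1/14 → 1/7
merge 5/63 + 1/7 → 2/9
merge 1/7 + 1/6 → 13/42
merge 2/9 + 13/42 → 67/126
merge 59/126 + 67/126 → 1
L = 1/7 + 2/9 + 13/42 + 67/126 + 1 = 139/63 ≈ 2.206 bits/symbol.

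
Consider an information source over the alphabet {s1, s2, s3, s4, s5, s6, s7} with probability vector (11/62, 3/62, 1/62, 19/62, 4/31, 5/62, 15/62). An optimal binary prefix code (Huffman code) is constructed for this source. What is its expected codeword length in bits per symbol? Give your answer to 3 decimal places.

2.484 bits/symbol

Repeatedly combine the two least-probable nodes; the expected code length is the sum of the merged weights.
merge 1/62 + 3/62 → 2/31
merge 2/31 + 5/62 → 9/62
merge 4/31 + 9/62 → 17/62
merge 11/62 + 15/62 → 13/31
merge 17/62 + 19/62 → 18/31
merge 13/31 + 18/31 → 1
L = 2/31 + 9/62 + 17/62 + 13/31 + 18/31 + 1 = 77/31 ≈ 2.484 bits/symbol.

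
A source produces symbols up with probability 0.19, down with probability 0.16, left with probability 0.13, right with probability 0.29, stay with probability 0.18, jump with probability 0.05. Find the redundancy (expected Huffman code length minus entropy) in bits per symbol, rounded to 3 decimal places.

0.080 bits

Entropy H = −Σ p log₂ p ≈ 2.4402 bits.
Huffman merges: 1/20+13/100→9/50; 4/25+9/50→17/50; 9/50+19/100→37/100; 29/100+17/50→63/100; 37/100+63/100→1. L = 63/25 ≈ 2.5200.
L − H = 2.5200 − 2.4402 = 0.080 bits.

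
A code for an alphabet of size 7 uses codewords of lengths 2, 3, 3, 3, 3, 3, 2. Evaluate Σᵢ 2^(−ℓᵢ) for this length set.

With common denominator 2^3 = 8: Σ 2^(−ℓᵢ) = 2/8 + 1/8 + 1/8 + 1/8 + 1/8 + 1/8 + 2/8 = 9/8 = 1.125.

1.125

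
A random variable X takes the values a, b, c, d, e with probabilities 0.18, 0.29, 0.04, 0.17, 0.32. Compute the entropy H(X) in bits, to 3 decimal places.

2.110 bits

H = −Σ pᵢ log₂ pᵢ.
−0.18·log₂(0.18) = 0.4453
−0.29·log₂(0.29) = 0.5179
−0.04·log₂(0.04) = 0.1858
−0.17·log₂(0.17) = 0.4346
−0.32·log₂(0.32) = 0.5260
Sum ≈ 2.1096 → 2.110 bits.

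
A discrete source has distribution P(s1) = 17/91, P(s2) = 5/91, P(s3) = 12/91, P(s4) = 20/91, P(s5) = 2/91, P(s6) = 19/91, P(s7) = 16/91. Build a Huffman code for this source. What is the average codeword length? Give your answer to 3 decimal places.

Repeatedly combine the two least-probable nodes; the expected code length is the sum of the merged weights.
merge 2/91 + 5/91 → 1/13
merge 1/13 + 12/91 → 19/91
merge 16/91 + 17/91 → 33/91
merge 19/91 + 19/91 → 38/91
merge 20/91 + 33/91 → 53/91
merge 38/91 + 53/91 → 1
L = 1/13 + 19/91 + 33/91 + 38/91 + 53/91 + 1 = 241/91 ≈ 2.648 bits/symbol.

2.648 bits/symbol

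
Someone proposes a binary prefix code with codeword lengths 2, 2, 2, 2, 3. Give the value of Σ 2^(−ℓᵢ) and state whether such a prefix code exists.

With common denominator 2^3 = 8: Σ 2^(−ℓᵢ) = 2/8 + 2/8 + 2/8 + 2/8 + 1/8 = 9/8 = 1.125.
Kraft's inequality requires Σ ≤ 1; here Σ = 1.125 > 1, so no such prefix code exists.

1.125; no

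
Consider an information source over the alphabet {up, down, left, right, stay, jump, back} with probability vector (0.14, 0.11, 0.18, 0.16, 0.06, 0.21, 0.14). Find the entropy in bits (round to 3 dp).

H = −Σ pᵢ log₂ pᵢ.
−0.14·log₂(0.14) = 0.3971
−0.11·log₂(0.11) = 0.3503
−0.18·log₂(0.18) = 0.4453
−0.16·log₂(0.16) = 0.4230
−0.06·log₂(0.06) = 0.2435
−0.21·log₂(0.21) = 0.4728
−0.14·log₂(0.14) = 0.3971
Sum ≈ 2.7292 → 2.729 bits.

2.729 bits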